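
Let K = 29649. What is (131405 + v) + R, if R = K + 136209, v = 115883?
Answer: 413146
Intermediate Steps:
R = 165858 (R = 29649 + 136209 = 165858)
(131405 + v) + R = (131405 + 115883) + 165858 = 247288 + 165858 = 413146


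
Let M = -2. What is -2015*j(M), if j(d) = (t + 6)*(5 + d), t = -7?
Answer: 6045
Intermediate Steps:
j(d) = -5 - d (j(d) = (-7 + 6)*(5 + d) = -(5 + d) = -5 - d)
-2015*j(M) = -2015*(-5 - 1*(-2)) = -2015*(-5 + 2) = -2015*(-3) = 6045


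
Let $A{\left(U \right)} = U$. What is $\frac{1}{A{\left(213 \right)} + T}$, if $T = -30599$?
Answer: $- \frac{1}{30386} \approx -3.291 \cdot 10^{-5}$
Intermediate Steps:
$\frac{1}{A{\left(213 \right)} + T} = \frac{1}{213 - 30599} = \frac{1}{-30386} = - \frac{1}{30386}$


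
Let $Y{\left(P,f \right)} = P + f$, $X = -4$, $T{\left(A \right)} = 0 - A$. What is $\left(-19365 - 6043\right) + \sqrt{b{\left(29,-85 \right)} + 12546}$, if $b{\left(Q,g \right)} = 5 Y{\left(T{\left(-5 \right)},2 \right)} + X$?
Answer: $-25408 + \sqrt{12577} \approx -25296.0$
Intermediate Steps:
$T{\left(A \right)} = - A$
$b{\left(Q,g \right)} = 31$ ($b{\left(Q,g \right)} = 5 \left(\left(-1\right) \left(-5\right) + 2\right) - 4 = 5 \left(5 + 2\right) - 4 = 5 \cdot 7 - 4 = 35 - 4 = 31$)
$\left(-19365 - 6043\right) + \sqrt{b{\left(29,-85 \right)} + 12546} = \left(-19365 - 6043\right) + \sqrt{31 + 12546} = -25408 + \sqrt{12577}$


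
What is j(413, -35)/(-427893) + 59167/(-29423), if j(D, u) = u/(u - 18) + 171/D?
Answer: -554167681742573/275580227830971 ≈ -2.0109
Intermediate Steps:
j(D, u) = 171/D + u/(-18 + u) (j(D, u) = u/(-18 + u) + 171/D = 171/D + u/(-18 + u))
j(413, -35)/(-427893) + 59167/(-29423) = ((-3078 + 171*(-35) + 413*(-35))/(413*(-18 - 35)))/(-427893) + 59167/(-29423) = ((1/413)*(-3078 - 5985 - 14455)/(-53))*(-1/427893) + 59167*(-1/29423) = ((1/413)*(-1/53)*(-23518))*(-1/427893) - 59167/29423 = (23518/21889)*(-1/427893) - 59167/29423 = -23518/9366149877 - 59167/29423 = -554167681742573/275580227830971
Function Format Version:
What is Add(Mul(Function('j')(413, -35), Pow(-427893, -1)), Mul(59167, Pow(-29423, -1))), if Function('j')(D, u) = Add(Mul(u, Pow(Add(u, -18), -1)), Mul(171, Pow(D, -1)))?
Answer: Rational(-554167681742573, 275580227830971) ≈ -2.0109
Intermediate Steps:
Function('j')(D, u) = Add(Mul(171, Pow(D, -1)), Mul(u, Pow(Add(-18, u), -1))) (Function('j')(D, u) = Add(Mul(u, Pow(Add(-18, u), -1)), Mul(171, Pow(D, -1))) = Add(Mul(171, Pow(D, -1)), Mul(u, Pow(Add(-18, u), -1))))
Add(Mul(Function('j')(413, -35), Pow(-427893, -1)), Mul(59167, Pow(-29423, -1))) = Add(Mul(Mul(Pow(413, -1), Pow(Add(-18, -35), -1), Add(-3078, Mul(171, -35), Mul(413, -35))), Pow(-427893, -1)), Mul(59167, Pow(-29423, -1))) = Add(Mul(Mul(Rational(1, 413), Pow(-53, -1), Add(-3078, -5985, -14455)), Rational(-1, 427893)), Mul(59167, Rational(-1, 29423))) = Add(Mul(Mul(Rational(1, 413), Rational(-1, 53), -23518), Rational(-1, 427893)), Rational(-59167, 29423)) = Add(Mul(Rational(23518, 21889), Rational(-1, 427893)), Rational(-59167, 29423)) = Add(Rational(-23518, 9366149877), Rational(-59167, 29423)) = Rational(-554167681742573, 275580227830971)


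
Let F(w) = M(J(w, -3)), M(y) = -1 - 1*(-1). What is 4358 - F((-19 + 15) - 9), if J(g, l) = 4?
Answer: 4358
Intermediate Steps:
M(y) = 0 (M(y) = -1 + 1 = 0)
F(w) = 0
4358 - F((-19 + 15) - 9) = 4358 - 1*0 = 4358 + 0 = 4358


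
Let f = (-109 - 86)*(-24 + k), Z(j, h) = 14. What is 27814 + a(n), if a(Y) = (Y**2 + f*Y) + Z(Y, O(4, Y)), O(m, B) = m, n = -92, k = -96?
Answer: -2116508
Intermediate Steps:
f = 23400 (f = (-109 - 86)*(-24 - 96) = -195*(-120) = 23400)
a(Y) = 14 + Y**2 + 23400*Y (a(Y) = (Y**2 + 23400*Y) + 14 = 14 + Y**2 + 23400*Y)
27814 + a(n) = 27814 + (14 + (-92)**2 + 23400*(-92)) = 27814 + (14 + 8464 - 2152800) = 27814 - 2144322 = -2116508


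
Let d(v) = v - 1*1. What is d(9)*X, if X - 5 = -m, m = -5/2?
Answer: 60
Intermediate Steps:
m = -5/2 (m = -5*½ = -5/2 ≈ -2.5000)
d(v) = -1 + v (d(v) = v - 1 = -1 + v)
X = 15/2 (X = 5 - 1*(-5/2) = 5 + 5/2 = 15/2 ≈ 7.5000)
d(9)*X = (-1 + 9)*(15/2) = 8*(15/2) = 60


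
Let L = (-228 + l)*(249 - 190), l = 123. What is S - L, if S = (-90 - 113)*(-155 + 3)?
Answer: 37051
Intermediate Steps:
L = -6195 (L = (-228 + 123)*(249 - 190) = -105*59 = -6195)
S = 30856 (S = -203*(-152) = 30856)
S - L = 30856 - 1*(-6195) = 30856 + 6195 = 37051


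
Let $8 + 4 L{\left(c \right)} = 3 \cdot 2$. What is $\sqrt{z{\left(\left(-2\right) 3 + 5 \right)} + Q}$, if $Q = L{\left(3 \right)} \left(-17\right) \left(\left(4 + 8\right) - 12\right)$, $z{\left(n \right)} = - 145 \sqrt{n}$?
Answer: $\sqrt{145} \sqrt{- i} \approx 8.5147 - 8.5147 i$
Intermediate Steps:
$L{\left(c \right)} = - \frac{1}{2}$ ($L{\left(c \right)} = -2 + \frac{3 \cdot 2}{4} = -2 + \frac{1}{4} \cdot 6 = -2 + \frac{3}{2} = - \frac{1}{2}$)
$Q = 0$ ($Q = \left(- \frac{1}{2}\right) \left(-17\right) \left(\left(4 + 8\right) - 12\right) = \frac{17 \left(12 - 12\right)}{2} = \frac{17}{2} \cdot 0 = 0$)
$\sqrt{z{\left(\left(-2\right) 3 + 5 \right)} + Q} = \sqrt{- 145 \sqrt{\left(-2\right) 3 + 5} + 0} = \sqrt{- 145 \sqrt{-6 + 5} + 0} = \sqrt{- 145 \sqrt{-1} + 0} = \sqrt{- 145 i + 0} = \sqrt{- 145 i} = \sqrt{145} \sqrt{- i}$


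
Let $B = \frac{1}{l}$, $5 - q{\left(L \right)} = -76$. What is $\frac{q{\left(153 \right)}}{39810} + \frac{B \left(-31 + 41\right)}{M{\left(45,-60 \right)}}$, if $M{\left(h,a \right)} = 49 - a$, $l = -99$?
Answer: $\frac{158657}{143196570} \approx 0.001108$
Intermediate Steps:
$q{\left(L \right)} = 81$ ($q{\left(L \right)} = 5 - -76 = 5 + 76 = 81$)
$B = - \frac{1}{99}$ ($B = \frac{1}{-99} = - \frac{1}{99} \approx -0.010101$)
$\frac{q{\left(153 \right)}}{39810} + \frac{B \left(-31 + 41\right)}{M{\left(45,-60 \right)}} = \frac{81}{39810} + \frac{\left(- \frac{1}{99}\right) \left(-31 + 41\right)}{49 - -60} = 81 \cdot \frac{1}{39810} + \frac{\left(- \frac{1}{99}\right) 10}{49 + 60} = \frac{27}{13270} - \frac{10}{99 \cdot 109} = \frac{27}{13270} - \frac{10}{10791} = \frac{158657}{143196570}$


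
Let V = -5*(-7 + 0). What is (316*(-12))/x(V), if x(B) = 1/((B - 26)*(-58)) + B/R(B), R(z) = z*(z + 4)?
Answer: -25732512/161 ≈ -1.5983e+5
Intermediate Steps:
R(z) = z*(4 + z)
V = 35 (V = -5*(-7) = 35)
x(B) = 1/(4 + B) - 1/(58*(-26 + B)) (x(B) = 1/((B - 26)*(-58)) + B/((B*(4 + B))) = -1/58/(-26 + B) + B*(1/(B*(4 + B))) = -1/(58*(-26 + B)) + 1/(4 + B) = 1/(4 + B) - 1/(58*(-26 + B)))
(316*(-12))/x(V) = (316*(-12))/((3*(-504 + 19*35)/(58*(-26 + 35)*(4 + 35)))) = -3792*6786/(-504 + 665) = -3792/((3/58)*(⅑)*(1/39)*161) = -3792/161/6786 = -3792*6786/161 = -25732512/161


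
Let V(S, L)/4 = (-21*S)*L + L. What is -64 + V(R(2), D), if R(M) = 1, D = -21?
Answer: 1616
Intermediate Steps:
V(S, L) = 4*L - 84*L*S (V(S, L) = 4*((-21*S)*L + L) = 4*(-21*L*S + L) = 4*(L - 21*L*S) = 4*L - 84*L*S)
-64 + V(R(2), D) = -64 + 4*(-21)*(1 - 21*1) = -64 + 4*(-21)*(1 - 21) = -64 + 4*(-21)*(-20) = -64 + 1680 = 1616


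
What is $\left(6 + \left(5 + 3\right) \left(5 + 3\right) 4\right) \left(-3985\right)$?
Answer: $-1044070$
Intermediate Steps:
$\left(6 + \left(5 + 3\right) \left(5 + 3\right) 4\right) \left(-3985\right) = \left(6 + 8 \cdot 8 \cdot 4\right) \left(-3985\right) = \left(6 + 64 \cdot 4\right) \left(-3985\right) = \left(6 + 256\right) \left(-3985\right) = 262 \left(-3985\right) = -1044070$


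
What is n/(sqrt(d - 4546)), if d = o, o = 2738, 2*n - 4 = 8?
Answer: -3*I*sqrt(113)/226 ≈ -0.14111*I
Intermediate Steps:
n = 6 (n = 2 + (1/2)*8 = 2 + 4 = 6)
d = 2738
n/(sqrt(d - 4546)) = 6/(sqrt(2738 - 4546)) = 6/(sqrt(-1808)) = 6/((4*I*sqrt(113))) = 6*(-I*sqrt(113)/452) = -3*I*sqrt(113)/226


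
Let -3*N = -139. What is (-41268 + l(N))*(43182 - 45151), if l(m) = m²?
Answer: 693267179/9 ≈ 7.7030e+7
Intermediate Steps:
N = 139/3 (N = -⅓*(-139) = 139/3 ≈ 46.333)
(-41268 + l(N))*(43182 - 45151) = (-41268 + (139/3)²)*(43182 - 45151) = (-41268 + 19321/9)*(-1969) = -352091/9*(-1969) = 693267179/9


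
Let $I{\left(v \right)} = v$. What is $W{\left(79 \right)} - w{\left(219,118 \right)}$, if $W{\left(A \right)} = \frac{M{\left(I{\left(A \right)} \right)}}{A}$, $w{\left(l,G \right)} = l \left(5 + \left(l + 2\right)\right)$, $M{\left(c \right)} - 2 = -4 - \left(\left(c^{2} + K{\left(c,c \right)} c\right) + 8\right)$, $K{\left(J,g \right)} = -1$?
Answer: $- \frac{3916198}{79} \approx -49572.0$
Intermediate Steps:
$M{\left(c \right)} = -10 + c - c^{2}$ ($M{\left(c \right)} = 2 - \left(12 + c^{2} - c\right) = -10 + c - c^{2}$)
$w{\left(l,G \right)} = l \left(7 + l\right)$ ($w{\left(l,G \right)} = l \left(5 + \left(2 + l\right)\right) = l \left(7 + l\right)$)
$W{\left(A \right)} = \frac{-10 + A - A^{2}}{A}$
$W{\left(79 \right)} - w{\left(219,118 \right)} = \left(1 - 79 - \frac{10}{79}\right) - 219 \left(7 + 219\right) = \left(1 - 79 - \frac{10}{79}\right) - 219 \cdot 226 = \left(1 - 79 - \frac{10}{79}\right) - 49494 = - \frac{6172}{79} - 49494 = - \frac{3916198}{79}$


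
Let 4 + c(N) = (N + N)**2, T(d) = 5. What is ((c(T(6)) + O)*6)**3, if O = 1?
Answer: 197137368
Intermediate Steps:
c(N) = -4 + 4*N**2 (c(N) = -4 + (N + N)**2 = -4 + (2*N)**2 = -4 + 4*N**2)
((c(T(6)) + O)*6)**3 = (((-4 + 4*5**2) + 1)*6)**3 = (((-4 + 4*25) + 1)*6)**3 = (((-4 + 100) + 1)*6)**3 = ((96 + 1)*6)**3 = (97*6)**3 = 582**3 = 197137368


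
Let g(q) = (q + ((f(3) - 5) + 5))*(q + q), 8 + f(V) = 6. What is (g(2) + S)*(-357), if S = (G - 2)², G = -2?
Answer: -5712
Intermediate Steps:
f(V) = -2 (f(V) = -8 + 6 = -2)
g(q) = 2*q*(-2 + q) (g(q) = (q + ((-2 - 5) + 5))*(q + q) = (q + (-7 + 5))*(2*q) = (q - 2)*(2*q) = (-2 + q)*(2*q) = 2*q*(-2 + q))
S = 16 (S = (-2 - 2)² = (-4)² = 16)
(g(2) + S)*(-357) = (2*2*(-2 + 2) + 16)*(-357) = (2*2*0 + 16)*(-357) = (0 + 16)*(-357) = 16*(-357) = -5712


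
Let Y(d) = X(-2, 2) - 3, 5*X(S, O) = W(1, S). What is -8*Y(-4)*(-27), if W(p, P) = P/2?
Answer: -3456/5 ≈ -691.20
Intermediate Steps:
W(p, P) = P/2 (W(p, P) = P*(1/2) = P/2)
X(S, O) = S/10 (X(S, O) = (S/2)/5 = S/10)
Y(d) = -16/5 (Y(d) = (1/10)*(-2) - 3 = -1/5 - 3 = -16/5)
-8*Y(-4)*(-27) = -8*(-16/5)*(-27) = (128/5)*(-27) = -3456/5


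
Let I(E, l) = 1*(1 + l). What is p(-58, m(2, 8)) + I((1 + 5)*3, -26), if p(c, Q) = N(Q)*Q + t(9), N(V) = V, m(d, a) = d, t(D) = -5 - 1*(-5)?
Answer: -21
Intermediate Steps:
t(D) = 0 (t(D) = -5 + 5 = 0)
p(c, Q) = Q² (p(c, Q) = Q*Q + 0 = Q² + 0 = Q²)
I(E, l) = 1 + l
p(-58, m(2, 8)) + I((1 + 5)*3, -26) = 2² + (1 - 26) = 4 - 25 = -21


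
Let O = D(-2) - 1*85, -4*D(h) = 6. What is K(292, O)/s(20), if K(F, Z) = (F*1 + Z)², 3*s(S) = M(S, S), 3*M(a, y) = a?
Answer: 1520289/80 ≈ 19004.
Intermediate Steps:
D(h) = -3/2 (D(h) = -¼*6 = -3/2)
M(a, y) = a/3
s(S) = S/9 (s(S) = (S/3)/3 = S/9)
O = -173/2 (O = -3/2 - 1*85 = -3/2 - 85 = -173/2 ≈ -86.500)
K(F, Z) = (F + Z)²
K(292, O)/s(20) = (292 - 173/2)²/(((⅑)*20)) = (411/2)²/(20/9) = (168921/4)*(9/20) = 1520289/80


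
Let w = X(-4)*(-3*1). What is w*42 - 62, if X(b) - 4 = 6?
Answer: -1322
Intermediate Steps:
X(b) = 10 (X(b) = 4 + 6 = 10)
w = -30 (w = 10*(-3*1) = 10*(-3) = -30)
w*42 - 62 = -30*42 - 62 = -1260 - 62 = -1322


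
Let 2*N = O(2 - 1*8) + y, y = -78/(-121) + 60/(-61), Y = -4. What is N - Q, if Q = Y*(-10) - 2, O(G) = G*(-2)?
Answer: -237443/7381 ≈ -32.169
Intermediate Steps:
y = -2502/7381 (y = -78*(-1/121) + 60*(-1/61) = 78/121 - 60/61 = -2502/7381 ≈ -0.33898)
O(G) = -2*G
Q = 38 (Q = -4*(-10) - 2 = 40 - 2 = 38)
N = 43035/7381 (N = (-2*(2 - 1*8) - 2502/7381)/2 = (-2*(2 - 8) - 2502/7381)/2 = (-2*(-6) - 2502/7381)/2 = (12 - 2502/7381)/2 = (½)*(86070/7381) = 43035/7381 ≈ 5.8305)
N - Q = 43035/7381 - 1*38 = 43035/7381 - 38 = -237443/7381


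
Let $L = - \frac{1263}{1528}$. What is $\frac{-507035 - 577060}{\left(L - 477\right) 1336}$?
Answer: $\frac{69020715}{40643291} \approx 1.6982$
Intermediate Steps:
$L = - \frac{1263}{1528}$ ($L = \left(-1263\right) \frac{1}{1528} = - \frac{1263}{1528} \approx -0.82657$)
$\frac{-507035 - 577060}{\left(L - 477\right) 1336} = \frac{-507035 - 577060}{\left(- \frac{1263}{1528} - 477\right) 1336} = \frac{-507035 - 577060}{\left(- \frac{730119}{1528}\right) 1336} = - \frac{1084095}{- \frac{121929873}{191}} = \left(-1084095\right) \left(- \frac{191}{121929873}\right) = \frac{69020715}{40643291}$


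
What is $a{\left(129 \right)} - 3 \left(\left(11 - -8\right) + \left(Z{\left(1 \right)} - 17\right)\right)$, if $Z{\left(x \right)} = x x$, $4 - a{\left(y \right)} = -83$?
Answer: $78$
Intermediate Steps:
$a{\left(y \right)} = 87$ ($a{\left(y \right)} = 4 - -83 = 4 + 83 = 87$)
$Z{\left(x \right)} = x^{2}$
$a{\left(129 \right)} - 3 \left(\left(11 - -8\right) + \left(Z{\left(1 \right)} - 17\right)\right) = 87 - 3 \left(\left(11 - -8\right) - \left(17 - 1^{2}\right)\right) = 87 - 3 \left(\left(11 + 8\right) + \left(1 - 17\right)\right) = 87 - 3 \left(19 - 16\right) = 87 - 3 \cdot 3 = 87 - 9 = 78$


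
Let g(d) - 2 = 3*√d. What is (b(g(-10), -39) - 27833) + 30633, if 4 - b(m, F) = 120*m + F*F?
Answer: 1043 - 360*I*√10 ≈ 1043.0 - 1138.4*I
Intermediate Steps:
g(d) = 2 + 3*√d
b(m, F) = 4 - F² - 120*m (b(m, F) = 4 - (120*m + F*F) = 4 - (120*m + F²) = 4 - (F² + 120*m) = 4 + (-F² - 120*m) = 4 - F² - 120*m)
(b(g(-10), -39) - 27833) + 30633 = ((4 - 1*(-39)² - 120*(2 + 3*√(-10))) - 27833) + 30633 = ((4 - 1*1521 - 120*(2 + 3*(I*√10))) - 27833) + 30633 = ((4 - 1521 - 120*(2 + 3*I*√10)) - 27833) + 30633 = ((4 - 1521 + (-240 - 360*I*√10)) - 27833) + 30633 = ((-1757 - 360*I*√10) - 27833) + 30633 = (-29590 - 360*I*√10) + 30633 = 1043 - 360*I*√10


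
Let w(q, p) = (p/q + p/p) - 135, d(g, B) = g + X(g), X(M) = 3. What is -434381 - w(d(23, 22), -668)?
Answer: -5644877/13 ≈ -4.3422e+5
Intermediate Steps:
d(g, B) = 3 + g (d(g, B) = g + 3 = 3 + g)
w(q, p) = -134 + p/q (w(q, p) = (p/q + 1) - 135 = (1 + p/q) - 135 = -134 + p/q)
-434381 - w(d(23, 22), -668) = -434381 - (-134 - 668/(3 + 23)) = -434381 - (-134 - 668/26) = -434381 - (-134 - 668*1/26) = -434381 - (-134 - 334/13) = -434381 - 1*(-2076/13) = -434381 + 2076/13 = -5644877/13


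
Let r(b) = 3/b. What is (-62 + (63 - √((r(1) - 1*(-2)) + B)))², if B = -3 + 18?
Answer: 21 - 4*√5 ≈ 12.056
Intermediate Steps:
B = 15
(-62 + (63 - √((r(1) - 1*(-2)) + B)))² = (-62 + (63 - √((3/1 - 1*(-2)) + 15)))² = (-62 + (63 - √((3*1 + 2) + 15)))² = (-62 + (63 - √((3 + 2) + 15)))² = (-62 + (63 - √(5 + 15)))² = (-62 + (63 - √20))² = (-62 + (63 - 2*√5))² = (1 - 2*√5)²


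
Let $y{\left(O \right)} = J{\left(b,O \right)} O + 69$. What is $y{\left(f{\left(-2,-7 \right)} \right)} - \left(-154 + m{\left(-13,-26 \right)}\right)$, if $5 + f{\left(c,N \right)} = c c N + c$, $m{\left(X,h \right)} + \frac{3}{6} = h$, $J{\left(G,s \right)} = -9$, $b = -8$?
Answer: $\frac{1129}{2} \approx 564.5$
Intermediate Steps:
$m{\left(X,h \right)} = - \frac{1}{2} + h$
$f{\left(c,N \right)} = -5 + c + N c^{2}$ ($f{\left(c,N \right)} = -5 + \left(c c N + c\right) = -5 + \left(c^{2} N + c\right) = -5 + \left(N c^{2} + c\right) = -5 + \left(c + N c^{2}\right) = -5 + c + N c^{2}$)
$y{\left(O \right)} = 69 - 9 O$ ($y{\left(O \right)} = - 9 O + 69 = 69 - 9 O$)
$y{\left(f{\left(-2,-7 \right)} \right)} - \left(-154 + m{\left(-13,-26 \right)}\right) = \left(69 - 9 \left(-5 - 2 - 7 \left(-2\right)^{2}\right)\right) + \left(154 - \left(- \frac{1}{2} - 26\right)\right) = \left(69 - 9 \left(-5 - 2 - 28\right)\right) + \left(154 - - \frac{53}{2}\right) = \left(69 - 9 \left(-5 - 2 - 28\right)\right) + \left(154 + \frac{53}{2}\right) = \left(69 - -315\right) + \frac{361}{2} = \left(69 + 315\right) + \frac{361}{2} = 384 + \frac{361}{2} = \frac{1129}{2}$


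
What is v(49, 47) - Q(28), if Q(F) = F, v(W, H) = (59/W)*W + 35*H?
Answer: 1676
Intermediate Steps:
v(W, H) = 59 + 35*H
v(49, 47) - Q(28) = (59 + 35*47) - 1*28 = (59 + 1645) - 28 = 1704 - 28 = 1676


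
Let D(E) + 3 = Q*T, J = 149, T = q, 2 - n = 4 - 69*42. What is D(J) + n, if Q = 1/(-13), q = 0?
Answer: 2893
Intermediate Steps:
n = 2896 (n = 2 - (4 - 69*42) = 2 - (4 - 2898) = 2 - 1*(-2894) = 2 + 2894 = 2896)
T = 0
Q = -1/13 ≈ -0.076923
D(E) = -3 (D(E) = -3 - 1/13*0 = -3 + 0 = -3)
D(J) + n = -3 + 2896 = 2893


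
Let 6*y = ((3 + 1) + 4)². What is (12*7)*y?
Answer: 896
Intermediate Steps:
y = 32/3 (y = ((3 + 1) + 4)²/6 = (4 + 4)²/6 = (⅙)*8² = (⅙)*64 = 32/3 ≈ 10.667)
(12*7)*y = (12*7)*(32/3) = 84*(32/3) = 896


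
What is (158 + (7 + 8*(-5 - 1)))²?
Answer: 13689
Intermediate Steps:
(158 + (7 + 8*(-5 - 1)))² = (158 + (7 + 8*(-6)))² = (158 + (7 - 48))² = (158 - 41)² = 117² = 13689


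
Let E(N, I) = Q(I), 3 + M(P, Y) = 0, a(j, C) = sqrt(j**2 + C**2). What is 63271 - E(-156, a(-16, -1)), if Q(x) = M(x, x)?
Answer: 63274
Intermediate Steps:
a(j, C) = sqrt(C**2 + j**2)
M(P, Y) = -3 (M(P, Y) = -3 + 0 = -3)
Q(x) = -3
E(N, I) = -3
63271 - E(-156, a(-16, -1)) = 63271 - 1*(-3) = 63271 + 3 = 63274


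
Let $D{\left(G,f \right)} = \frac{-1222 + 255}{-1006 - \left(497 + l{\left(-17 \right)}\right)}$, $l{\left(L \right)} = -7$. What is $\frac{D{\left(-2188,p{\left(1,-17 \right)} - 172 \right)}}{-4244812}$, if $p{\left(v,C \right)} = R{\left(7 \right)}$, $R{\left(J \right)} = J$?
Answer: $- \frac{967}{6350238752} \approx -1.5228 \cdot 10^{-7}$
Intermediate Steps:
$p{\left(v,C \right)} = 7$
$D{\left(G,f \right)} = \frac{967}{1496}$ ($D{\left(G,f \right)} = \frac{-1222 + 255}{-1006 - 490} = - \frac{967}{-1006 + \left(-497 + 7\right)} = - \frac{967}{-1006 - 490} = - \frac{967}{-1496} = \left(-967\right) \left(- \frac{1}{1496}\right) = \frac{967}{1496}$)
$\frac{D{\left(-2188,p{\left(1,-17 \right)} - 172 \right)}}{-4244812} = \frac{967}{1496 \left(-4244812\right)} = \frac{967}{1496} \left(- \frac{1}{4244812}\right) = - \frac{967}{6350238752}$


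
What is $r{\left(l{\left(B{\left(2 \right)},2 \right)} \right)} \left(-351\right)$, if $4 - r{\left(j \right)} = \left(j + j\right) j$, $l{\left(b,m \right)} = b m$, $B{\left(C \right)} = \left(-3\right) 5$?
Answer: $630396$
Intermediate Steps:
$B{\left(C \right)} = -15$
$r{\left(j \right)} = 4 - 2 j^{2}$ ($r{\left(j \right)} = 4 - \left(j + j\right) j = 4 - 2 j j = 4 - 2 j^{2}$)
$r{\left(l{\left(B{\left(2 \right)},2 \right)} \right)} \left(-351\right) = \left(4 - 2 \left(\left(-15\right) 2\right)^{2}\right) \left(-351\right) = \left(4 - 2 \left(-30\right)^{2}\right) \left(-351\right) = \left(4 - 1800\right) \left(-351\right) = \left(-1796\right) \left(-351\right) = 630396$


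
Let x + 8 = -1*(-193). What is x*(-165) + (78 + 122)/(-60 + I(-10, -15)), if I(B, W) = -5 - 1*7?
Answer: -274750/9 ≈ -30528.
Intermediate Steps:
I(B, W) = -12 (I(B, W) = -5 - 7 = -12)
x = 185 (x = -8 - 1*(-193) = -8 + 193 = 185)
x*(-165) + (78 + 122)/(-60 + I(-10, -15)) = 185*(-165) + (78 + 122)/(-60 - 12) = -30525 + 200/(-72) = -30525 + 200*(-1/72) = -30525 - 25/9 = -274750/9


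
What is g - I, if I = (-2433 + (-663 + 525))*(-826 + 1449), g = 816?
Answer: 1602549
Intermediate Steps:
I = -1601733 (I = (-2433 - 138)*623 = -2571*623 = -1601733)
g - I = 816 - 1*(-1601733) = 816 + 1601733 = 1602549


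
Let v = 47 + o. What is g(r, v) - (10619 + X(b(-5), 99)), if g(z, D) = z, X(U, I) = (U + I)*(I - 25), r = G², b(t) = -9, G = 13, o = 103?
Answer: -17110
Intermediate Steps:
r = 169 (r = 13² = 169)
v = 150 (v = 47 + 103 = 150)
X(U, I) = (-25 + I)*(I + U) (X(U, I) = (I + U)*(-25 + I) = (-25 + I)*(I + U))
g(r, v) - (10619 + X(b(-5), 99)) = 169 - (10619 + (99² - 25*99 - 25*(-9) + 99*(-9))) = 169 - (10619 + (9801 - 2475 + 225 - 891)) = 169 - (10619 + 6660) = 169 - 1*17279 = 169 - 17279 = -17110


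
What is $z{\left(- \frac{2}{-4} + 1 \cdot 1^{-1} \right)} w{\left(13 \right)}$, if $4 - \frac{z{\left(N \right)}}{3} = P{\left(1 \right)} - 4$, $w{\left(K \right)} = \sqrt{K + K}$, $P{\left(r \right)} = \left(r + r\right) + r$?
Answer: $15 \sqrt{26} \approx 76.485$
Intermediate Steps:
$P{\left(r \right)} = 3 r$ ($P{\left(r \right)} = 2 r + r = 3 r$)
$w{\left(K \right)} = \sqrt{2} \sqrt{K}$ ($w{\left(K \right)} = \sqrt{2 K} = \sqrt{2} \sqrt{K}$)
$z{\left(N \right)} = 15$ ($z{\left(N \right)} = 12 - 3 \left(3 \cdot 1 - 4\right) = 12 - 3 \left(3 - 4\right) = 12 - -3 = 12 + 3 = 15$)
$z{\left(- \frac{2}{-4} + 1 \cdot 1^{-1} \right)} w{\left(13 \right)} = 15 \sqrt{2} \sqrt{13} = 15 \sqrt{26}$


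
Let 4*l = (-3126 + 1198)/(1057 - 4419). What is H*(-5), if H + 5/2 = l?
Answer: 39615/3362 ≈ 11.783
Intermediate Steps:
l = 241/1681 (l = ((-3126 + 1198)/(1057 - 4419))/4 = (-1928/(-3362))/4 = (-1928*(-1/3362))/4 = (¼)*(964/1681) = 241/1681 ≈ 0.14337)
H = -7923/3362 (H = -5/2 + 241/1681 = -7923/3362 ≈ -2.3566)
H*(-5) = -7923/3362*(-5) = 39615/3362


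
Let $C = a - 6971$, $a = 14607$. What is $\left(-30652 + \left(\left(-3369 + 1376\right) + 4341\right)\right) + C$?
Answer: $-20668$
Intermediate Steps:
$C = 7636$ ($C = 14607 - 6971 = 7636$)
$\left(-30652 + \left(\left(-3369 + 1376\right) + 4341\right)\right) + C = \left(-30652 + \left(\left(-3369 + 1376\right) + 4341\right)\right) + 7636 = \left(-30652 + \left(-1993 + 4341\right)\right) + 7636 = \left(-30652 + 2348\right) + 7636 = -28304 + 7636 = -20668$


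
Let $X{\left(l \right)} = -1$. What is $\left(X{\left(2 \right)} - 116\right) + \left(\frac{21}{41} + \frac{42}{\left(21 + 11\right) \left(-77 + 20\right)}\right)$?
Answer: $- \frac{1452191}{12464} \approx -116.51$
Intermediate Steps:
$\left(X{\left(2 \right)} - 116\right) + \left(\frac{21}{41} + \frac{42}{\left(21 + 11\right) \left(-77 + 20\right)}\right) = \left(-1 - 116\right) + \left(\frac{21}{41} + \frac{42}{\left(21 + 11\right) \left(-77 + 20\right)}\right) = -117 + \left(21 \cdot \frac{1}{41} + \frac{42}{32 \left(-57\right)}\right) = -117 + \left(\frac{21}{41} + \frac{42}{-1824}\right) = -117 + \left(\frac{21}{41} + 42 \left(- \frac{1}{1824}\right)\right) = -117 + \left(\frac{21}{41} - \frac{7}{304}\right) = -117 + \frac{6097}{12464} = - \frac{1452191}{12464}$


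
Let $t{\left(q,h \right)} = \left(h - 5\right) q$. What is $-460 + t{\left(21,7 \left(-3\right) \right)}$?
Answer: $-1006$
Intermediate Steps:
$t{\left(q,h \right)} = q \left(-5 + h\right)$ ($t{\left(q,h \right)} = \left(-5 + h\right) q = q \left(-5 + h\right)$)
$-460 + t{\left(21,7 \left(-3\right) \right)} = -460 + 21 \left(-5 + 7 \left(-3\right)\right) = -460 + 21 \left(-5 - 21\right) = -460 + 21 \left(-26\right) = -460 - 546 = -1006$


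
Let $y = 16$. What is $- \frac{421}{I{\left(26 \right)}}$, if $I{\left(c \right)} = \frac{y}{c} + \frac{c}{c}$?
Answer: $- \frac{5473}{21} \approx -260.62$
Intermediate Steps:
$I{\left(c \right)} = 1 + \frac{16}{c}$ ($I{\left(c \right)} = \frac{16}{c} + \frac{c}{c} = \frac{16}{c} + 1 = 1 + \frac{16}{c}$)
$- \frac{421}{I{\left(26 \right)}} = - \frac{421}{\frac{1}{26} \left(16 + 26\right)} = - \frac{421}{\frac{1}{26} \cdot 42} = - \frac{421}{\frac{21}{13}} = \left(-421\right) \frac{13}{21} = - \frac{5473}{21}$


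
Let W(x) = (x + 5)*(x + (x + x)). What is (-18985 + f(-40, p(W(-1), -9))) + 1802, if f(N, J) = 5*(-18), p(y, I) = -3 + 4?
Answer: -17273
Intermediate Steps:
W(x) = 3*x*(5 + x) (W(x) = (5 + x)*(x + 2*x) = (5 + x)*(3*x) = 3*x*(5 + x))
p(y, I) = 1
f(N, J) = -90
(-18985 + f(-40, p(W(-1), -9))) + 1802 = (-18985 - 90) + 1802 = -19075 + 1802 = -17273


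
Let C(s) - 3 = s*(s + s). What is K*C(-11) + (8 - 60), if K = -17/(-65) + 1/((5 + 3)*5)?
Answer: 1893/104 ≈ 18.202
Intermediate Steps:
C(s) = 3 + 2*s² (C(s) = 3 + s*(s + s) = 3 + s*(2*s) = 3 + 2*s²)
K = 149/520 (K = -17*(-1/65) + 1/(8*5) = 17/65 + 1/40 = 149/520 ≈ 0.28654)
K*C(-11) + (8 - 60) = 149*(3 + 2*(-11)²)/520 + (8 - 60) = 149*(3 + 2*121)/520 - 52 = 149*(3 + 242)/520 - 52 = (149/520)*245 - 52 = 7301/104 - 52 = 1893/104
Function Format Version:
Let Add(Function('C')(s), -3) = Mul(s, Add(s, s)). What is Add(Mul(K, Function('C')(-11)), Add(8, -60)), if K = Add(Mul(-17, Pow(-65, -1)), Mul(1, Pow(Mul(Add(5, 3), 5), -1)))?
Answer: Rational(1893, 104) ≈ 18.202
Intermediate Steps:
Function('C')(s) = Add(3, Mul(2, Pow(s, 2))) (Function('C')(s) = Add(3, Mul(s, Add(s, s))) = Add(3, Mul(s, Mul(2, s))) = Add(3, Mul(2, Pow(s, 2))))
K = Rational(149, 520) (K = Add(Mul(-17, Rational(-1, 65)), Mul(1, Pow(Mul(8, 5), -1))) = Add(Rational(17, 65), Mul(1, Pow(40, -1))) = Add(Rational(17, 65), Mul(1, Rational(1, 40))) = Add(Rational(17, 65), Rational(1, 40)) = Rational(149, 520) ≈ 0.28654)
Add(Mul(K, Function('C')(-11)), Add(8, -60)) = Add(Mul(Rational(149, 520), Add(3, Mul(2, Pow(-11, 2)))), Add(8, -60)) = Add(Mul(Rational(149, 520), Add(3, Mul(2, 121))), -52) = Add(Mul(Rational(149, 520), Add(3, 242)), -52) = Add(Mul(Rational(149, 520), 245), -52) = Add(Rational(7301, 104), -52) = Rational(1893, 104)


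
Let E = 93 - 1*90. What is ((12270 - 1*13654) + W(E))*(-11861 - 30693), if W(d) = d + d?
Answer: 58639412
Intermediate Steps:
E = 3 (E = 93 - 90 = 3)
W(d) = 2*d
((12270 - 1*13654) + W(E))*(-11861 - 30693) = ((12270 - 1*13654) + 2*3)*(-11861 - 30693) = ((12270 - 13654) + 6)*(-42554) = (-1384 + 6)*(-42554) = -1378*(-42554) = 58639412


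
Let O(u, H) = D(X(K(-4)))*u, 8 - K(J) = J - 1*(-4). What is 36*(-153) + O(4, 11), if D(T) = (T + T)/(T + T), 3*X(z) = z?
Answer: -5504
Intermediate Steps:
K(J) = 4 - J (K(J) = 8 - (J - 1*(-4)) = 8 - (J + 4) = 8 - (4 + J) = 8 + (-4 - J) = 4 - J)
X(z) = z/3
D(T) = 1 (D(T) = (2*T)/((2*T)) = (2*T)*(1/(2*T)) = 1)
O(u, H) = u (O(u, H) = 1*u = u)
36*(-153) + O(4, 11) = 36*(-153) + 4 = -5508 + 4 = -5504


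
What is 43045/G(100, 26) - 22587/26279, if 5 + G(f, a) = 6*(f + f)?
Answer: 220837618/6280681 ≈ 35.161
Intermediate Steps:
G(f, a) = -5 + 12*f (G(f, a) = -5 + 6*(f + f) = -5 + 6*(2*f) = -5 + 12*f)
43045/G(100, 26) - 22587/26279 = 43045/(-5 + 12*100) - 22587/26279 = 43045/(-5 + 1200) - 22587*1/26279 = 43045/1195 - 22587/26279 = 43045*(1/1195) - 22587/26279 = 8609/239 - 22587/26279 = 220837618/6280681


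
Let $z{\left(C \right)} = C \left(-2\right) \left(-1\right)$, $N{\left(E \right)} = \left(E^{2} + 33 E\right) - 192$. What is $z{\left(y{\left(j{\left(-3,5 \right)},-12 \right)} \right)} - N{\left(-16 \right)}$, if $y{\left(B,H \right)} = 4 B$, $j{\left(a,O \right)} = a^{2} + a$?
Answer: $512$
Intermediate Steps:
$j{\left(a,O \right)} = a + a^{2}$
$N{\left(E \right)} = -192 + E^{2} + 33 E$
$z{\left(C \right)} = 2 C$ ($z{\left(C \right)} = - 2 C \left(-1\right) = 2 C$)
$z{\left(y{\left(j{\left(-3,5 \right)},-12 \right)} \right)} - N{\left(-16 \right)} = 2 \cdot 4 \left(- 3 \left(1 - 3\right)\right) - \left(-192 + \left(-16\right)^{2} + 33 \left(-16\right)\right) = 2 \cdot 4 \left(\left(-3\right) \left(-2\right)\right) - \left(-192 + 256 - 528\right) = 2 \cdot 4 \cdot 6 - -464 = 2 \cdot 24 + 464 = 48 + 464 = 512$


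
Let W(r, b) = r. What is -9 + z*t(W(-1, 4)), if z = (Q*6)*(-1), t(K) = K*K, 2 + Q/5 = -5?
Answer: 201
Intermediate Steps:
Q = -35 (Q = -10 + 5*(-5) = -10 - 25 = -35)
t(K) = K²
z = 210 (z = -35*6*(-1) = -210*(-1) = 210)
-9 + z*t(W(-1, 4)) = -9 + 210*(-1)² = -9 + 210*1 = -9 + 210 = 201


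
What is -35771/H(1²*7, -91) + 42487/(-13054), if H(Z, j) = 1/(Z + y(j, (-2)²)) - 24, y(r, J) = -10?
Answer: 1397762351/952942 ≈ 1466.8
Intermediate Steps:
H(Z, j) = -24 + 1/(-10 + Z) (H(Z, j) = 1/(Z - 10) - 24 = 1/(-10 + Z) - 24 = -24 + 1/(-10 + Z))
-35771/H(1²*7, -91) + 42487/(-13054) = -35771*(-10 + 1²*7)/(241 - 24*1²*7) + 42487/(-13054) = -35771*(-10 + 1*7)/(241 - 24*7) + 42487*(-1/13054) = -35771*(-10 + 7)/(241 - 24*7) - 42487/13054 = -35771*(-3/(241 - 168)) - 42487/13054 = -35771/((-⅓*73)) - 42487/13054 = -35771/(-73/3) - 42487/13054 = -35771*(-3/73) - 42487/13054 = 107313/73 - 42487/13054 = 1397762351/952942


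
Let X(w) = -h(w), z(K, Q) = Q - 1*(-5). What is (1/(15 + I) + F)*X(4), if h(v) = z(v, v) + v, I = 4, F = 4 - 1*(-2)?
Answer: -1495/19 ≈ -78.684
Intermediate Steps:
z(K, Q) = 5 + Q (z(K, Q) = Q + 5 = 5 + Q)
F = 6 (F = 4 + 2 = 6)
h(v) = 5 + 2*v (h(v) = (5 + v) + v = 5 + 2*v)
X(w) = -5 - 2*w (X(w) = -(5 + 2*w) = -5 - 2*w)
(1/(15 + I) + F)*X(4) = (1/(15 + 4) + 6)*(-5 - 2*4) = (1/19 + 6)*(-5 - 8) = (1/19 + 6)*(-13) = (115/19)*(-13) = -1495/19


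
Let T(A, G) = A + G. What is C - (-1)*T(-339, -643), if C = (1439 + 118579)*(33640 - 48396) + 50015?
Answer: -1770936575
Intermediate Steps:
C = -1770935593 (C = 120018*(-14756) + 50015 = -1770985608 + 50015 = -1770935593)
C - (-1)*T(-339, -643) = -1770935593 - (-1)*(-339 - 643) = -1770935593 - (-1)*(-982) = -1770935593 - 1*982 = -1770935593 - 982 = -1770936575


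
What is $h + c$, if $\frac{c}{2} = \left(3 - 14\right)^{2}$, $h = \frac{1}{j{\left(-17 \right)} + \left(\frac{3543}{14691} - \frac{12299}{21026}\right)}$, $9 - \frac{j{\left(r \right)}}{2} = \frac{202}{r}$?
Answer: $\frac{17547459010856}{72502928171} \approx 242.02$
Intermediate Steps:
$j{\left(r \right)} = 18 - \frac{404}{r}$ ($j{\left(r \right)} = 18 - 2 \frac{202}{r} = 18 - \frac{404}{r}$)
$h = \frac{1750393474}{72502928171}$ ($h = \frac{1}{\left(18 - \frac{404}{-17}\right) + \left(\frac{3543}{14691} - \frac{12299}{21026}\right)} = \frac{1}{\left(18 - - \frac{404}{17}\right) + \left(3543 \cdot \frac{1}{14691} - \frac{12299}{21026}\right)} = \frac{1}{\left(18 + \frac{404}{17}\right) + \left(\frac{1181}{4897} - \frac{12299}{21026}\right)} = \frac{1}{\frac{710}{17} - \frac{35396497}{102964322}} = \frac{1}{\frac{72502928171}{1750393474}} = \frac{1750393474}{72502928171} \approx 0.024142$)
$c = 242$ ($c = 2 \left(3 - 14\right)^{2} = 2 \left(-11\right)^{2} = 2 \cdot 121 = 242$)
$h + c = \frac{1750393474}{72502928171} + 242 = \frac{17547459010856}{72502928171}$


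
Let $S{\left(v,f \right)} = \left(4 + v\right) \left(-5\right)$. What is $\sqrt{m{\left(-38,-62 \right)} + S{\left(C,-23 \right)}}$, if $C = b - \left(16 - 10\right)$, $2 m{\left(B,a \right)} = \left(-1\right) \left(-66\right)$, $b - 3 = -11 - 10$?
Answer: $\sqrt{133} \approx 11.533$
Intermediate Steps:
$b = -18$ ($b = 3 - 21 = -18$)
$m{\left(B,a \right)} = 33$ ($m{\left(B,a \right)} = \frac{\left(-1\right) \left(-66\right)}{2} = \frac{1}{2} \cdot 66 = 33$)
$C = -24$ ($C = -18 - \left(16 - 10\right) = -18 - 6 = -24$)
$S{\left(v,f \right)} = -20 - 5 v$
$\sqrt{m{\left(-38,-62 \right)} + S{\left(C,-23 \right)}} = \sqrt{33 - -100} = \sqrt{33 + \left(-20 + 120\right)} = \sqrt{33 + 100} = \sqrt{133}$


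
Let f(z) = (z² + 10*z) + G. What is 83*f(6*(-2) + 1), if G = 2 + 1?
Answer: 1162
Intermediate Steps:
G = 3
f(z) = 3 + z² + 10*z (f(z) = (z² + 10*z) + 3 = 3 + z² + 10*z)
83*f(6*(-2) + 1) = 83*(3 + (6*(-2) + 1)² + 10*(6*(-2) + 1)) = 83*(3 + (-12 + 1)² + 10*(-12 + 1)) = 83*(3 + (-11)² + 10*(-11)) = 83*(3 + 121 - 110) = 83*14 = 1162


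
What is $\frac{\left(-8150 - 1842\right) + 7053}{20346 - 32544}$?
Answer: $\frac{2939}{12198} \approx 0.24094$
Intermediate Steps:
$\frac{\left(-8150 - 1842\right) + 7053}{20346 - 32544} = \frac{\left(-8150 - 1842\right) + 7053}{-12198} = \left(-9992 + 7053\right) \left(- \frac{1}{12198}\right) = \left(-2939\right) \left(- \frac{1}{12198}\right) = \frac{2939}{12198}$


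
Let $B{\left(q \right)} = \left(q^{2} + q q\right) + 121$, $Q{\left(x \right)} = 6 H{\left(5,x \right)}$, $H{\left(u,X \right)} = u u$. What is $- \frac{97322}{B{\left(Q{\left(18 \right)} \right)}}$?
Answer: $- \frac{97322}{45121} \approx -2.1569$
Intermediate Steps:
$H{\left(u,X \right)} = u^{2}$
$Q{\left(x \right)} = 150$ ($Q{\left(x \right)} = 6 \cdot 5^{2} = 6 \cdot 25 = 150$)
$B{\left(q \right)} = 121 + 2 q^{2}$ ($B{\left(q \right)} = \left(q^{2} + q^{2}\right) + 121 = 2 q^{2} + 121 = 121 + 2 q^{2}$)
$- \frac{97322}{B{\left(Q{\left(18 \right)} \right)}} = - \frac{97322}{121 + 2 \cdot 150^{2}} = - \frac{97322}{121 + 2 \cdot 22500} = - \frac{97322}{121 + 45000} = - \frac{97322}{45121}$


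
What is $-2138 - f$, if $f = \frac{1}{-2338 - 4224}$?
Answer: $- \frac{14029555}{6562} \approx -2138.0$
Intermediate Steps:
$f = - \frac{1}{6562}$ ($f = \frac{1}{-6562} = - \frac{1}{6562} \approx -0.00015239$)
$-2138 - f = -2138 - - \frac{1}{6562} = -2138 + \frac{1}{6562} = - \frac{14029555}{6562}$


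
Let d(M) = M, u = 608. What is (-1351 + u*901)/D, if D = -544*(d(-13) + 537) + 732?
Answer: -546457/284324 ≈ -1.9220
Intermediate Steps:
D = -284324 (D = -544*(-13 + 537) + 732 = -544*524 + 732 = -285056 + 732 = -284324)
(-1351 + u*901)/D = (-1351 + 608*901)/(-284324) = (-1351 + 547808)*(-1/284324) = 546457*(-1/284324) = -546457/284324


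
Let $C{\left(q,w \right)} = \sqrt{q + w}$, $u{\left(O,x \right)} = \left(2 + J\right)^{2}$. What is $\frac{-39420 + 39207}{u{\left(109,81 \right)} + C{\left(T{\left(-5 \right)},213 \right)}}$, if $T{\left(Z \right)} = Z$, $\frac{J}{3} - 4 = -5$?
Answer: $\frac{71}{69} - \frac{284 \sqrt{13}}{69} \approx -13.811$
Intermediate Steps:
$J = -3$ ($J = 12 + 3 \left(-5\right) = 12 - 15 = -3$)
$u{\left(O,x \right)} = 1$ ($u{\left(O,x \right)} = \left(2 - 3\right)^{2} = \left(-1\right)^{2} = 1$)
$\frac{-39420 + 39207}{u{\left(109,81 \right)} + C{\left(T{\left(-5 \right)},213 \right)}} = \frac{-39420 + 39207}{1 + \sqrt{-5 + 213}} = - \frac{213}{1 + \sqrt{208}} = - \frac{213}{1 + 4 \sqrt{13}}$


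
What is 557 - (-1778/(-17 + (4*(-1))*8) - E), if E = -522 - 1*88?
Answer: -625/7 ≈ -89.286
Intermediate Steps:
E = -610 (E = -522 - 88 = -610)
557 - (-1778/(-17 + (4*(-1))*8) - E) = 557 - (-1778/(-17 + (4*(-1))*8) - 1*(-610)) = 557 - (-1778/(-17 - 4*8) + 610) = 557 - (-1778/(-17 - 32) + 610) = 557 - (-1778/(-49) + 610) = 557 - (-1778*(-1/49) + 610) = 557 - (254/7 + 610) = 557 - 1*4524/7 = 557 - 4524/7 = -625/7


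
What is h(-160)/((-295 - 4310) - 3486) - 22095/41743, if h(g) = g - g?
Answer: -22095/41743 ≈ -0.52931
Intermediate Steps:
h(g) = 0
h(-160)/((-295 - 4310) - 3486) - 22095/41743 = 0/((-295 - 4310) - 3486) - 22095/41743 = 0/(-4605 - 3486) - 22095*1/41743 = 0/(-8091) - 22095/41743 = 0*(-1/8091) - 22095/41743 = 0 - 22095/41743 = -22095/41743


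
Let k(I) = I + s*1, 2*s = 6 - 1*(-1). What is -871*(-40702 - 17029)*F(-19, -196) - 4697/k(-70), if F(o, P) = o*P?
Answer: 3557873549298/19 ≈ 1.8726e+11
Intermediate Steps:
s = 7/2 (s = (6 - 1*(-1))/2 = (6 + 1)/2 = (½)*7 = 7/2 ≈ 3.5000)
F(o, P) = P*o
k(I) = 7/2 + I (k(I) = I + (7/2)*1 = I + 7/2 = 7/2 + I)
-871*(-40702 - 17029)*F(-19, -196) - 4697/k(-70) = -871/(1/((-40702 - 17029)*((-196*(-19))))) - 4697/(7/2 - 70) = -871/(1/(-57731*3724)) - 4697/(-133/2) = -871/((-1/57731*1/3724)) - 4697*(-2/133) = -871/(-1/214990244) + 1342/19 = -871*(-214990244) + 1342/19 = 187256502524 + 1342/19 = 3557873549298/19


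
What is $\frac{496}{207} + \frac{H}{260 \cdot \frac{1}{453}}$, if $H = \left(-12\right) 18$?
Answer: $- \frac{5031394}{13455} \approx -373.94$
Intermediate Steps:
$H = -216$
$\frac{496}{207} + \frac{H}{260 \cdot \frac{1}{453}} = \frac{496}{207} - \frac{216}{260 \cdot \frac{1}{453}} = 496 \cdot \frac{1}{207} - \frac{216}{260 \cdot \frac{1}{453}} = \frac{496}{207} - \frac{216}{\frac{260}{453}} = \frac{496}{207} - \frac{24462}{65} = - \frac{5031394}{13455}$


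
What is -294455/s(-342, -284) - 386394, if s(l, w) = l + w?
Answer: -241588189/626 ≈ -3.8592e+5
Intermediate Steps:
-294455/s(-342, -284) - 386394 = -294455/(-342 - 284) - 386394 = -294455/(-626) - 386394 = -294455*(-1/626) - 386394 = 294455/626 - 386394 = -241588189/626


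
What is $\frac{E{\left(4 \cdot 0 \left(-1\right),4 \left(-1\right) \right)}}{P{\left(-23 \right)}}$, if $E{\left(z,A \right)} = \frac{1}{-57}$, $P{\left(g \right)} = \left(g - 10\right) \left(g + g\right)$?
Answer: $- \frac{1}{86526} \approx -1.1557 \cdot 10^{-5}$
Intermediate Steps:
$P{\left(g \right)} = 2 g \left(-10 + g\right)$ ($P{\left(g \right)} = \left(-10 + g\right) 2 g = 2 g \left(-10 + g\right)$)
$E{\left(z,A \right)} = - \frac{1}{57}$
$\frac{E{\left(4 \cdot 0 \left(-1\right),4 \left(-1\right) \right)}}{P{\left(-23 \right)}} = - \frac{1}{57 \cdot 2 \left(-23\right) \left(-10 - 23\right)} = - \frac{1}{57 \cdot 2 \left(-23\right) \left(-33\right)} = - \frac{1}{57 \cdot 1518} = \left(- \frac{1}{57}\right) \frac{1}{1518} = - \frac{1}{86526}$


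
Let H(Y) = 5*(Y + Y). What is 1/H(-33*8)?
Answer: -1/2640 ≈ -0.00037879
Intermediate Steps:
H(Y) = 10*Y (H(Y) = 5*(2*Y) = 10*Y)
1/H(-33*8) = 1/(10*(-33*8)) = 1/(10*(-264)) = 1/(-2640) = -1/2640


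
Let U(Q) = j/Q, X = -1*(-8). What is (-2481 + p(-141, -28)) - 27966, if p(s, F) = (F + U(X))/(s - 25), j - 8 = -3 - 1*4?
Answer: -40433393/1328 ≈ -30447.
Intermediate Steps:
X = 8
j = 1 (j = 8 + (-3 - 1*4) = 8 + (-3 - 4) = 8 - 7 = 1)
U(Q) = 1/Q
p(s, F) = (⅛ + F)/(-25 + s) (p(s, F) = (F + 1/8)/(s - 25) = (F + ⅛)/(-25 + s) = (⅛ + F)/(-25 + s))
(-2481 + p(-141, -28)) - 27966 = (-2481 + (⅛ - 28)/(-25 - 141)) - 27966 = (-2481 - 223/8/(-166)) - 27966 = (-2481 - 1/166*(-223/8)) - 27966 = (-2481 + 223/1328) - 27966 = -3294545/1328 - 27966 = -40433393/1328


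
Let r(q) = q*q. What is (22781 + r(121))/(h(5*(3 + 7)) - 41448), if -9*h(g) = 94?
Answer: -168399/186563 ≈ -0.90264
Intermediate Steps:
h(g) = -94/9 (h(g) = -⅑*94 = -94/9)
r(q) = q²
(22781 + r(121))/(h(5*(3 + 7)) - 41448) = (22781 + 121²)/(-94/9 - 41448) = (22781 + 14641)/(-373126/9) = 37422*(-9/373126) = -168399/186563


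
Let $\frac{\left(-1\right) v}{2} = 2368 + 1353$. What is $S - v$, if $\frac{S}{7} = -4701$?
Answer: $-25465$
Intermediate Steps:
$S = -32907$ ($S = 7 \left(-4701\right) = -32907$)
$v = -7442$ ($v = - 2 \left(2368 + 1353\right) = \left(-2\right) 3721 = -7442$)
$S - v = -32907 - -7442 = -32907 + 7442 = -25465$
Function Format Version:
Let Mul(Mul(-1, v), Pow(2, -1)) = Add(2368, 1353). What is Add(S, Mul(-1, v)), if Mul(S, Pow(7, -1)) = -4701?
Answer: -25465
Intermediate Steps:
S = -32907 (S = Mul(7, -4701) = -32907)
v = -7442 (v = Mul(-2, Add(2368, 1353)) = Mul(-2, 3721) = -7442)
Add(S, Mul(-1, v)) = Add(-32907, Mul(-1, -7442)) = Add(-32907, 7442) = -25465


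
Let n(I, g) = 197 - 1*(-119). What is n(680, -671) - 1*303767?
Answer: -303451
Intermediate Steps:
n(I, g) = 316 (n(I, g) = 197 + 119 = 316)
n(680, -671) - 1*303767 = 316 - 1*303767 = 316 - 303767 = -303451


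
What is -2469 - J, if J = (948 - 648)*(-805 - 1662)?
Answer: 737631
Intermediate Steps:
J = -740100 (J = 300*(-2467) = -740100)
-2469 - J = -2469 - 1*(-740100) = -2469 + 740100 = 737631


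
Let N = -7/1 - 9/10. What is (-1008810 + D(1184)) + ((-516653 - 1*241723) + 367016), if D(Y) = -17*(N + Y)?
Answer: -14201637/10 ≈ -1.4202e+6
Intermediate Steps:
N = -79/10 (N = -7*1 - 9*1/10 = -7 - 9/10 = -79/10 ≈ -7.9000)
D(Y) = 1343/10 - 17*Y (D(Y) = -17*(-79/10 + Y) = 1343/10 - 17*Y)
(-1008810 + D(1184)) + ((-516653 - 1*241723) + 367016) = (-1008810 + (1343/10 - 17*1184)) + ((-516653 - 1*241723) + 367016) = (-1008810 + (1343/10 - 20128)) + ((-516653 - 241723) + 367016) = (-1008810 - 199937/10) + (-758376 + 367016) = -10288037/10 - 391360 = -14201637/10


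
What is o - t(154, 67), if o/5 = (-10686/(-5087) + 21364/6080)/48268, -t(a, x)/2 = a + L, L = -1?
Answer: 22841092743971/74643952064 ≈ 306.00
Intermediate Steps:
t(a, x) = 2 - 2*a (t(a, x) = -2*(a - 1) = -2*(-1 + a) = 2 - 2*a)
o = 43412387/74643952064 (o = 5*((-10686/(-5087) + 21364/6080)/48268) = 5*((-10686*(-1/5087) + 21364*(1/6080))*(1/48268)) = 5*((10686/5087 + 5341/1520)*(1/48268)) = 5*((43412387/7732240)*(1/48268)) = 5*(43412387/373219760320) = 43412387/74643952064 ≈ 0.00058159)
o - t(154, 67) = 43412387/74643952064 - (2 - 2*154) = 43412387/74643952064 - (2 - 308) = 43412387/74643952064 - 1*(-306) = 43412387/74643952064 + 306 = 22841092743971/74643952064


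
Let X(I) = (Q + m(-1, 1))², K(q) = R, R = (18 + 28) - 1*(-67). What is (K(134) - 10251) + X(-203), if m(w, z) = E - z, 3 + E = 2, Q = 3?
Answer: -10137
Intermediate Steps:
E = -1 (E = -3 + 2 = -1)
m(w, z) = -1 - z
R = 113 (R = 46 + 67 = 113)
K(q) = 113
X(I) = 1 (X(I) = (3 + (-1 - 1*1))² = (3 + (-1 - 1))² = (3 - 2)² = 1² = 1)
(K(134) - 10251) + X(-203) = (113 - 10251) + 1 = -10138 + 1 = -10137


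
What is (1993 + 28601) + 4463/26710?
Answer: 817170203/26710 ≈ 30594.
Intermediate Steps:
(1993 + 28601) + 4463/26710 = 30594 + 4463*(1/26710) = 30594 + 4463/26710 = 817170203/26710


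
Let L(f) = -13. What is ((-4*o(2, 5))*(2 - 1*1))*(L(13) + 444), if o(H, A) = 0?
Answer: 0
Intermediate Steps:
((-4*o(2, 5))*(2 - 1*1))*(L(13) + 444) = ((-4*0)*(2 - 1*1))*(-13 + 444) = (0*(2 - 1))*431 = (0*1)*431 = 0*431 = 0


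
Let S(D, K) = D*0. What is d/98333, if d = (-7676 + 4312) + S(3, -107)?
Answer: -3364/98333 ≈ -0.034210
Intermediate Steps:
S(D, K) = 0
d = -3364 (d = (-7676 + 4312) + 0 = -3364 + 0 = -3364)
d/98333 = -3364/98333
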